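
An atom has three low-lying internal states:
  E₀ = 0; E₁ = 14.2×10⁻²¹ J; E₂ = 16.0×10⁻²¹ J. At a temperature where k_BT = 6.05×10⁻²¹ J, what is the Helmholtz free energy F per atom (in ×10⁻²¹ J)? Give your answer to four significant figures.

Eᵢ/kT = 0, 2.34711, 2.64463.
Z = Σ e^(−Eᵢ/kT) = e^(−0) + e^(−2.34711) + e^(−2.64463) = 1.00000 + 0.0956452 + 0.0710316 = 1.16668.
F = −kT ln Z = −6.05 × ln(1.16668) = −6.05 × 0.154162 = -0.9327 ×10⁻²¹ J.

-0.9327 ×10⁻²¹ J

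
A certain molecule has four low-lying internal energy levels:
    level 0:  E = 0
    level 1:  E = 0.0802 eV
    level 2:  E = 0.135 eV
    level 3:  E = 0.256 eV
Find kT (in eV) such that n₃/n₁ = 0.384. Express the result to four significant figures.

0.1837 eV

n₃/n₁ = exp[−(E₃−E₁)/kT] = 0.384.
⇒ (E₃−E₁)/kT = ln(1/0.384) = ln(2.60417) = 0.957114.
kT = 0.1758 eV / 0.957114 = 0.1837 eV.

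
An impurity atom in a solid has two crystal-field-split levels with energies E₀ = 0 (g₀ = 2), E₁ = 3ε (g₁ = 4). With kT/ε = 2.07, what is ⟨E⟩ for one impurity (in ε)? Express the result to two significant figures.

0.96 ε

Eᵢ/kT = 0, 1.449.
Z = Σ gᵢe^(−Eᵢ/kT) = 2·e^(−0) + 4·e^(−1.449) = 2.000 + 0.9392 = 2.939.
⟨E⟩ = Σ Eᵢ gᵢe^(−Eᵢ/kT) / Z = (0·2.000 + 3·0.9392) / 2.939 = 0.96 ε.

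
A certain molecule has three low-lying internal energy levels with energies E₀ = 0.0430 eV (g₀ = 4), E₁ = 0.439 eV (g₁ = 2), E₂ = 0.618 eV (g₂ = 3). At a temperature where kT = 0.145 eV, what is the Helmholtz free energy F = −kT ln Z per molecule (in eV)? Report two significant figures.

Eᵢ/kT = 0.2966, 3.028, 4.262.
Z = Σ gᵢe^(−Eᵢ/kT) = 4·e^(−0.2966) + 2·e^(−3.028) + 3·e^(−4.262) = 2.973 + 0.09682 + 0.04228 = 3.112.
F = −kT ln Z = −0.145 × ln(3.112) = −0.145 × 1.135 = -0.16 eV.

-0.16 eV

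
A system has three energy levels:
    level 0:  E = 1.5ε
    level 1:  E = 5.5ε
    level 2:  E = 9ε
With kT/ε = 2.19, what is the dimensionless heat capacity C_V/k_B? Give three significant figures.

0.654

Eᵢ/kT = 0.68493, 2.5114, 4.1096.
Z = Σ e^(−Eᵢ/kT) = e^(−0.68493) + e^(−2.5114) + e^(−4.1096) = 0.50413 + 0.081155 + 0.016414 = 0.60170.
⟨E⟩ = 2.2441 ε, ⟨E²⟩ = 8.1748 ε².
C_V/k_B = (⟨E²⟩ − ⟨E⟩²)/(kT)² = (8.1748 − 5.0360)/4.7961 = 0.654.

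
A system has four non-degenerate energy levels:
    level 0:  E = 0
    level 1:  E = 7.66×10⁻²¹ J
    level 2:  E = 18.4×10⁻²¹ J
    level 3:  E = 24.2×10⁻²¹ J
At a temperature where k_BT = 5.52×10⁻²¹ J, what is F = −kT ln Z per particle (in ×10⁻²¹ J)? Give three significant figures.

Eᵢ/kT = 0, 1.3877, 3.3333, 4.3841.
Z = Σ e^(−Eᵢ/kT) = e^(−0) + e^(−1.3877) + e^(−3.3333) + e^(−4.3841) = 1.0000 + 0.24965 + 0.035675 + 0.012474 = 1.2978.
F = −kT ln Z = −5.52 × ln(1.2978) = −5.52 × 0.26067 = -1.44 ×10⁻²¹ J.

-1.44 ×10⁻²¹ J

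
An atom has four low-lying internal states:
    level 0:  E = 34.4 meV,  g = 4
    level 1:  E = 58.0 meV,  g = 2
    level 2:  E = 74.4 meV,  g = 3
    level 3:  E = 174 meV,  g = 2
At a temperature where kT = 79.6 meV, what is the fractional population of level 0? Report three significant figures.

Eᵢ/kT = 0.43216, 0.72864, 0.93467, 2.1859.
Z = Σ gᵢe^(−Eᵢ/kT) = 4·e^(−0.43216) + 2·e^(−0.72864) + 3·e^(−0.93467) + 2·e^(−2.1859) = 2.5964 + 0.96513 + 1.1781 + 0.22475 = 4.9644.
P₀ = g₀ e^(−E₀/kT) / Z = 2.5964/4.9644 = 0.523.

0.523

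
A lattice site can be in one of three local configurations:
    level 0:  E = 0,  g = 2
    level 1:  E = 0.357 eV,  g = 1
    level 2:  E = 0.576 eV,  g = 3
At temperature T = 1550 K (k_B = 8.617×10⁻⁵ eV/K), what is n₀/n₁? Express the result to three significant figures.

k_BT = 8.617×10⁻⁵ × 1550 K = 0.13356 eV.
n₀/n₁ = (g₀/g₁) exp[−(E₀−E₁)/kT] = (2/1) × exp(−(-0.357 eV)/(0.13356 eV)) = (2/1) × exp(2.6730) = 29.0.

29.0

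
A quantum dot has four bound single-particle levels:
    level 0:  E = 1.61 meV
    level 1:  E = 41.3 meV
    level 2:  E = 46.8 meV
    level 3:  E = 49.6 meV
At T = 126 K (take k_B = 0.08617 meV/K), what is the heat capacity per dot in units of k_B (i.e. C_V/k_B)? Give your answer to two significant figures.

0.77

k_BT = 0.08617 × 126 K = 10.86 meV.
Eᵢ/kT = 0.1483, 3.803, 4.309, 4.567.
Z = Σ e^(−Eᵢ/kT) = e^(−0.1483) + e^(−3.803) + e^(−4.309) + e^(−4.567) = 0.8622 + 0.02230 + 0.01345 + 0.01039 = 0.9083.
⟨E⟩ = 3.803 meV, ⟨E²⟩ = 104.9 meV².
C_V/k_B = (⟨E²⟩ − ⟨E⟩²)/(kT)² = (104.9 − 14.46)/117.9 = 0.77.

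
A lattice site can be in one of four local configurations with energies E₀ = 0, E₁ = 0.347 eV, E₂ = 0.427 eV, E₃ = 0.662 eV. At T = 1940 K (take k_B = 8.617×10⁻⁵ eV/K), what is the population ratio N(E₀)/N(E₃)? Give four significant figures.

k_BT = 8.617×10⁻⁵ × 1940 K = 0.167170 eV.
n₀/n₃ = exp[−(E₀−E₃)/kT] = exp(−(-0.662 eV)/(0.167170 eV)) = exp(3.96004) = 52.46.

52.46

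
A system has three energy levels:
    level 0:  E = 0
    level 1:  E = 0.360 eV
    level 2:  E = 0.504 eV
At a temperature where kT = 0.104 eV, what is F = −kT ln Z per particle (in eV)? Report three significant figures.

-0.00400 eV

Eᵢ/kT = 0, 3.4615, 4.8462.
Z = Σ e^(−Eᵢ/kT) = e^(−0) + e^(−3.4615) + e^(−4.8462) = 1.0000 + 0.031383 + 0.0078582 = 1.0392.
F = −kT ln Z = −0.104 × ln(1.0392) = −0.104 × 0.038451 = -0.00400 eV.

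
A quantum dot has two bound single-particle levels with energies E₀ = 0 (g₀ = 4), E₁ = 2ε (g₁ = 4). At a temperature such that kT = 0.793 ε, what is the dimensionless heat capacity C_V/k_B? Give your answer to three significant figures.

0.438

Eᵢ/kT = 0, 2.5221.
Z = Σ gᵢe^(−Eᵢ/kT) = 4·e^(−0) + 4·e^(−2.5221) = 4.0000 + 0.32116 = 4.3212.
⟨E⟩ = 0.14864 ε, ⟨E²⟩ = 0.29729 ε².
C_V/k_B = (⟨E²⟩ − ⟨E⟩²)/(kT)² = (0.29729 − 0.022094)/0.62885 = 0.438.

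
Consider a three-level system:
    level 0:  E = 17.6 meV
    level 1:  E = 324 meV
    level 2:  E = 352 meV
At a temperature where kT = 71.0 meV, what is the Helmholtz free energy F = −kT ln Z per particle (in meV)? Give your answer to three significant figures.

Eᵢ/kT = 0.24789, 4.5634, 4.9577.
Z = Σ e^(−Eᵢ/kT) = e^(−0.24789) + e^(−4.5634) + e^(−4.9577) = 0.78045 + 0.010427 + 0.0070291 = 0.79791.
F = −kT ln Z = −71.0 × ln(0.79791) = −71.0 × -0.22576 = 16.0 meV.

16.0 meV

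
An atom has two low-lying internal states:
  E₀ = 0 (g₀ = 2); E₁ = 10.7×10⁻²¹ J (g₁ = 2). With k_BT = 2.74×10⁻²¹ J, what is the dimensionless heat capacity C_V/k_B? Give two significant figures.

0.30

Eᵢ/kT = 0, 3.905.
Z = Σ gᵢe^(−Eᵢ/kT) = 2·e^(−0) + 2·e^(−3.905) = 2.000 + 0.04028 = 2.040.
⟨E⟩ = 0.2113, ⟨E²⟩ = 2.261.
C_V/k_B = (⟨E²⟩ − ⟨E⟩²)/(kT)² = (2.261 − 0.04465)/7.508 = 0.30.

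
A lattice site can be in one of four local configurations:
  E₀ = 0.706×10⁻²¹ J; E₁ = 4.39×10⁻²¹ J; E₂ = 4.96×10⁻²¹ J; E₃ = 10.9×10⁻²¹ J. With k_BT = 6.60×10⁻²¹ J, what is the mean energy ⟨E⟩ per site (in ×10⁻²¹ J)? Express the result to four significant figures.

Eᵢ/kT = 0.106970, 0.665152, 0.751515, 1.65152.
Z = Σ e^(−Eᵢ/kT) = e^(−0.106970) + e^(−0.665152) + e^(−0.751515) + e^(−1.65152) = 0.898553 + 0.514195 + 0.471651 + 0.191758 = 2.07616.
⟨E⟩ = Σ Eᵢ e^(−Eᵢ/kT) / Z = (0.706·0.898553 + 4.39·0.514195 + 4.96·0.471651 + 10.9·0.191758) / 2.07616 = 3.526 ×10⁻²¹ J.

3.526 ×10⁻²¹ J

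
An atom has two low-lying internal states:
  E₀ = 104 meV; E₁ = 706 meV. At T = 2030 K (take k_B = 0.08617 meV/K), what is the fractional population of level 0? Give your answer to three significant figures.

k_BT = 0.08617 × 2030 K = 174.93 meV.
Eᵢ/kT = 0.59452, 4.0359.
Z = Σ e^(−Eᵢ/kT) = e^(−0.59452) + e^(−4.0359) = 0.55183 + 0.017670 = 0.56950.
P₀ = e^(−E₀/kT) / Z = 0.55183/0.56950 = 0.969.

0.969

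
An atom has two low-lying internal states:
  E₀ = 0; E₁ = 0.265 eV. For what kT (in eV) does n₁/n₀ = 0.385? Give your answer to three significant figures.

0.278 eV

n₁/n₀ = exp[−(E₁−E₀)/kT] = 0.385.
⇒ (E₁−E₀)/kT = ln(1/0.385) = ln(2.5974) = 0.95451.
kT = 0.265 eV / 0.95451 = 0.278 eV.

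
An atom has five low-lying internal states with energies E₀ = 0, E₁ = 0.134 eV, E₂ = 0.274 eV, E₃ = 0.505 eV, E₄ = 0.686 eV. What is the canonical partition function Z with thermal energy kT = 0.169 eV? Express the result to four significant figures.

Z = 1.718

Eᵢ/kT = 0, 0.792899, 1.62130, 2.98817, 4.05917.
Z = Σ e^(−Eᵢ/kT) = e^(−0) + e^(−0.792899) + e^(−1.62130) + e^(−2.98817) + e^(−4.05917) = 1.00000 + 0.452531 + 0.197642 + 0.0503795 + 0.0172633 = 1.71782.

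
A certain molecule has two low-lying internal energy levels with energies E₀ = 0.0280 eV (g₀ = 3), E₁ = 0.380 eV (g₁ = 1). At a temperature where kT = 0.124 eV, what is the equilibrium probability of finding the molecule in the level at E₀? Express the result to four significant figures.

0.9809

Eᵢ/kT = 0.225806, 3.06452.
Z = Σ gᵢe^(−Eᵢ/kT) = 3·e^(−0.225806) + 1·e^(−3.06452) = 2.39362 + 0.0466762 = 2.44030.
P₀ = g₀ e^(−E₀/kT) / Z = 2.39362/2.44030 = 0.9809.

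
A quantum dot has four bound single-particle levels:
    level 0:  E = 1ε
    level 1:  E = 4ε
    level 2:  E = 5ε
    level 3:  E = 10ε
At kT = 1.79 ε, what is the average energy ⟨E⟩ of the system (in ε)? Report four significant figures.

Eᵢ/kT = 0.558659, 2.23464, 2.79330, 5.58659.
Z = Σ e^(−Eᵢ/kT) = e^(−0.558659) + e^(−2.23464) + e^(−2.79330) + e^(−5.58659) = 0.571976 + 0.107031 + 0.0612189 + 0.00374779 = 0.743974.
⟨E⟩ = Σ Eᵢ e^(−Eᵢ/kT) / Z = (1·0.571976 + 4·0.107031 + 5·0.0612189 + 10·0.00374779) / 0.743974 = 1.806 ε.

1.806 ε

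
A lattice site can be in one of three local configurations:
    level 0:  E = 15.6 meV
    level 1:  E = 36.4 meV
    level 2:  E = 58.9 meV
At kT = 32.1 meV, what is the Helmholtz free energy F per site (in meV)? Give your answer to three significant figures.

-2.96 meV

Eᵢ/kT = 0.48598, 1.1340, 1.8349.
Z = Σ e^(−Eᵢ/kT) = e^(−0.48598) + e^(−1.1340) + e^(−1.8349) = 0.61509 + 0.32174 + 0.15963 = 1.0965.
F = −kT ln Z = −32.1 × ln(1.0965) = −32.1 × 0.092123 = -2.96 meV.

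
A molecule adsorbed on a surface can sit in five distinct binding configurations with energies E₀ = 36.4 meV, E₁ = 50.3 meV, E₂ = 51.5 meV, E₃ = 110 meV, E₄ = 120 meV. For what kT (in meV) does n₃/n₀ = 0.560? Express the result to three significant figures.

127 meV

n₃/n₀ = exp[−(E₃−E₀)/kT] = 0.560.
⇒ (E₃−E₀)/kT = ln(1/0.560) = ln(1.7857) = 0.57981.
kT = 73.6 meV / 0.57981 = 127 meV.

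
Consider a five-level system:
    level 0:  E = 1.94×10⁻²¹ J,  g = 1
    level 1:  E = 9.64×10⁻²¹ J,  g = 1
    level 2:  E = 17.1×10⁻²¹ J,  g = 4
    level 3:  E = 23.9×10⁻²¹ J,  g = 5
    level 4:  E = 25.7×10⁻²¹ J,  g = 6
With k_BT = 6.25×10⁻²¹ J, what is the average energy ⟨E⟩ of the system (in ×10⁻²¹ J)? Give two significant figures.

Eᵢ/kT = 0.3104, 1.542, 2.736, 3.824, 4.112.
Z = Σ gᵢe^(−Eᵢ/kT) = 1·e^(−0.3104) + 1·e^(−1.542) + 4·e^(−2.736) + 5·e^(−3.824) + 6·e^(−4.112) = 0.7332 + 0.2140 + 0.2593 + 0.1092 + 0.09825 = 1.414.
⟨E⟩ = Σ Eᵢ gᵢe^(−Eᵢ/kT) / Z = (1.94·0.7332 + 9.64·0.2140 + 17.1·0.2593 + 23.9·0.1092 + 25.7·0.09825) / 1.414 = 9.2 ×10⁻²¹ J.

9.2 ×10⁻²¹ J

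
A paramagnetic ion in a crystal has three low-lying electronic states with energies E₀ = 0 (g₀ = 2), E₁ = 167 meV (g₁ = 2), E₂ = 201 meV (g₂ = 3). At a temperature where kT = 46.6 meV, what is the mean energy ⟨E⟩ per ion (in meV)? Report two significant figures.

8.3 meV

Eᵢ/kT = 0, 3.584, 4.313.
Z = Σ gᵢe^(−Eᵢ/kT) = 2·e^(−0) + 2·e^(−3.584) + 3·e^(−4.313) = 2.000 + 0.05553 + 0.04018 = 2.096.
⟨E⟩ = Σ Eᵢ gᵢe^(−Eᵢ/kT) / Z = (0·2.000 + 167·0.05553 + 201·0.04018) / 2.096 = 8.3 meV.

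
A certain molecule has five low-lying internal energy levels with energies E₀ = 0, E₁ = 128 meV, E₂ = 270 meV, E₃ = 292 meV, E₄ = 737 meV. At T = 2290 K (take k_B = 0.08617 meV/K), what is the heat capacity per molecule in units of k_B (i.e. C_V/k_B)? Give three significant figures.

0.452

k_BT = 0.08617 × 2290 K = 197.33 meV.
Eᵢ/kT = 0, 0.64866, 1.3683, 1.4798, 3.7349.
Z = Σ e^(−Eᵢ/kT) = e^(−0) + e^(−0.64866) + e^(−1.3683) + e^(−1.4798) + e^(−3.7349) = 1.0000 + 0.52275 + 0.25454 + 0.22768 + 0.023876 = 2.0288.
⟨E⟩ = 108.30 meV, ⟨E²⟩ = 29329 meV².
C_V/k_B = (⟨E²⟩ − ⟨E⟩²)/(kT)² = (29329 − 11729)/38939 = 0.452.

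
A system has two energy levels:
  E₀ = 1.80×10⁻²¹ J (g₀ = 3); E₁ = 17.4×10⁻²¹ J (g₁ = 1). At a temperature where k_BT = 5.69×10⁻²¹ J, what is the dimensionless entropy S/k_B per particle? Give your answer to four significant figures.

Eᵢ/kT = 0.316344, 3.05800.
Z = Σ gᵢe^(−Eᵢ/kT) = 3·e^(−0.316344) + 1·e^(−3.05800) = 2.18643 + 0.0469816 = 2.23341.
⟨E⟩ = Σ EᵢPᵢ = 2.12816 ×10⁻²¹ J.
S/k_B = ln Z + ⟨E⟩/kT = ln(2.23341) + 2.12816/5.69 = 0.803530 + 0.374018 = 1.178.

1.178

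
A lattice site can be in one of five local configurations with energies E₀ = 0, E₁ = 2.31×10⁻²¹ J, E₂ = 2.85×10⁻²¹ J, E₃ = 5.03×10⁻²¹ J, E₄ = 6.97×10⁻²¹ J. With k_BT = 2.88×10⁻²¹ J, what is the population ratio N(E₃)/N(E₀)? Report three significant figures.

0.174

n₃/n₀ = exp[−(E₃−E₀)/kT] = exp(−(5.03 ×10⁻²¹ J)/(2.88 ×10⁻²¹ J)) = exp(-1.7465) = 0.174.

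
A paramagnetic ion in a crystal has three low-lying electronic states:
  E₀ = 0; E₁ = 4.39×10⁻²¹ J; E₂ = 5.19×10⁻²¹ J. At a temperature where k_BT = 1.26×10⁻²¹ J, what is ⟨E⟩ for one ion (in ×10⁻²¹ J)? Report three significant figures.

Eᵢ/kT = 0, 3.4841, 4.1190.
Z = Σ e^(−Eᵢ/kT) = e^(−0) + e^(−3.4841) + e^(−4.1190) = 1.0000 + 0.030681 + 0.016261 = 1.0469.
⟨E⟩ = Σ Eᵢ e^(−Eᵢ/kT) / Z = (0·1.0000 + 4.39·0.030681 + 5.19·0.016261) / 1.0469 = 0.209 ×10⁻²¹ J.

0.209 ×10⁻²¹ J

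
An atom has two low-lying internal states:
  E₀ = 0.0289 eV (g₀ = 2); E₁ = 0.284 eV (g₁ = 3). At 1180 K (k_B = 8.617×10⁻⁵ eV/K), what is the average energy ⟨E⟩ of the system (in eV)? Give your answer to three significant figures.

0.0566 eV

k_BT = 8.617×10⁻⁵ × 1180 K = 0.10168 eV.
Eᵢ/kT = 0.28423, 2.7931.
Z = Σ gᵢe^(−Eᵢ/kT) = 2·e^(−0.28423) + 3·e^(−2.7931) = 1.5052 + 0.18369 = 1.6889.
⟨E⟩ = Σ Eᵢ gᵢe^(−Eᵢ/kT) / Z = (0.0289·1.5052 + 0.284·0.18369) / 1.6889 = 0.0566 eV.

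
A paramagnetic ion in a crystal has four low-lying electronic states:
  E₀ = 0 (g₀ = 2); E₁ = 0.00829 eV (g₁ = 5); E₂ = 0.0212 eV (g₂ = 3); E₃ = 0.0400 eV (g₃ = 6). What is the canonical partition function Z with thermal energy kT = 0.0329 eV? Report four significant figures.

Z = 9.240

Eᵢ/kT = 0, 0.251976, 0.644377, 1.21581.
Z = Σ gᵢe^(−Eᵢ/kT) = 2·e^(−0) + 5·e^(−0.251976) + 3·e^(−0.644377) + 6·e^(−1.21581) = 2.00000 + 3.88632 + 1.57497 + 1.77882 = 9.24011.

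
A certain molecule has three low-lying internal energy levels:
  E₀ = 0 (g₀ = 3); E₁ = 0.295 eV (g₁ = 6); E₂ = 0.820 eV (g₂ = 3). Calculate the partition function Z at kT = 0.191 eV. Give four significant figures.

Z = 4.321

Eᵢ/kT = 0, 1.54450, 4.29319.
Z = Σ gᵢe^(−Eᵢ/kT) = 3·e^(−0) + 6·e^(−1.54450) + 3·e^(−4.29319) = 3.00000 + 1.28051 + 0.0409838 = 4.32149.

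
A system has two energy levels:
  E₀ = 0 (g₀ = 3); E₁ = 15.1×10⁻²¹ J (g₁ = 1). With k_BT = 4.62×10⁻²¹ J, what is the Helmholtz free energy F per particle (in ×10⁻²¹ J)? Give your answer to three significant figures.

Eᵢ/kT = 0, 3.2684.
Z = Σ gᵢe^(−Eᵢ/kT) = 3·e^(−0) + 1·e^(−3.2684) = 3.0000 + 0.038067 = 3.0381.
F = −kT ln Z = −4.62 × ln(3.0381) = −4.62 × 1.1112 = -5.13 ×10⁻²¹ J.

-5.13 ×10⁻²¹ J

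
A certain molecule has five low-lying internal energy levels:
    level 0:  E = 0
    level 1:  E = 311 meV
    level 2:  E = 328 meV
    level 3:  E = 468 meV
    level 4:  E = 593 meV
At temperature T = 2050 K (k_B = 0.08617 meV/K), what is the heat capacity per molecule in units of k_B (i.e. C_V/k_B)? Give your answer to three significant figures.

0.976

k_BT = 0.08617 × 2050 K = 176.65 meV.
Eᵢ/kT = 0, 1.7605, 1.8568, 2.6493, 3.3569.
Z = Σ e^(−Eᵢ/kT) = e^(−0) + e^(−1.7605) + e^(−1.8568) + e^(−2.6493) + e^(−3.3569) = 1.0000 + 0.17196 + 0.15617 + 0.070701 + 0.034843 = 1.4337.
⟨E⟩ = 110.52 meV, ⟨E²⟩ = 42667 meV².
C_V/k_B = (⟨E²⟩ − ⟨E⟩²)/(kT)² = (42667 − 12215)/31205 = 0.976.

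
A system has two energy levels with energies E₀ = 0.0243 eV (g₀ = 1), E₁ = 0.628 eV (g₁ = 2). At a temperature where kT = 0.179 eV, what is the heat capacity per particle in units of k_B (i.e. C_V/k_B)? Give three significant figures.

Eᵢ/kT = 0.13575, 3.5084.
Z = Σ gᵢe^(−Eᵢ/kT) = 1·e^(−0.13575) + 2·e^(−3.5084) = 0.87306 + 0.059890 = 0.93295.
⟨E⟩ = 0.063054 eV, ⟨E²⟩ = 0.025870 eV².
C_V/k_B = (⟨E²⟩ − ⟨E⟩²)/(kT)² = (0.025870 − 0.0039758)/0.032041 = 0.683.

0.683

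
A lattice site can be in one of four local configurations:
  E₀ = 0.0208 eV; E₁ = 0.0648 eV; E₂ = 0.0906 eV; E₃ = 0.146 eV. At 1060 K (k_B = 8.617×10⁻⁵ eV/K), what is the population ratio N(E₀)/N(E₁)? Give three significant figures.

1.62

k_BT = 8.617×10⁻⁵ × 1060 K = 0.091340 eV.
n₀/n₁ = exp[−(E₀−E₁)/kT] = exp(−(-0.0440 eV)/(0.091340 eV)) = exp(0.48172) = 1.62.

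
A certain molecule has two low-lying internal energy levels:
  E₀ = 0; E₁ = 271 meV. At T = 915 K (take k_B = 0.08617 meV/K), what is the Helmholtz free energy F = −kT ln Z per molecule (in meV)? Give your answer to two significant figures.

k_BT = 0.08617 × 915 K = 78.85 meV.
Eᵢ/kT = 0, 3.437.
Z = Σ e^(−Eᵢ/kT) = e^(−0) + e^(−3.437) = 1.000 + 0.03216 = 1.032.
F = −kT ln Z = −78.85 × ln(1.032) = −78.85 × 0.03150 = -2.5 meV.

-2.5 meV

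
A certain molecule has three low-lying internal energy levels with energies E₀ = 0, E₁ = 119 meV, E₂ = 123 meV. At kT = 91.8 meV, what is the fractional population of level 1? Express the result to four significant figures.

Eᵢ/kT = 0, 1.29630, 1.33987.
Z = Σ e^(−Eᵢ/kT) = e^(−0) + e^(−1.29630) + e^(−1.33987) = 1.00000 + 0.273542 + 0.261880 = 1.53542.
P₁ = e^(−E₁/kT) / Z = 0.273542/1.53542 = 0.1782.

0.1782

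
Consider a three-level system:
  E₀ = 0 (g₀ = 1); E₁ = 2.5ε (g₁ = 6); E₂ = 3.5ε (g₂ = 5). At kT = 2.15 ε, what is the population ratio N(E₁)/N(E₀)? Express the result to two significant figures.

1.9

n₁/n₀ = (g₁/g₀) exp[−(E₁−E₀)/kT] = (6/1) × exp(−(2.5ε)/(2.15ε)) = (6/1) × exp(-1.163) = 1.9.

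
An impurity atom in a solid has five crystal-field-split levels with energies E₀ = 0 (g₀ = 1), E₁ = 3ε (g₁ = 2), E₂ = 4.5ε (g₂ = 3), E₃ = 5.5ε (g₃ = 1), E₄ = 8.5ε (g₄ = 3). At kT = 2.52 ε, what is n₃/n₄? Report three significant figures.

n₃/n₄ = (g₃/g₄) exp[−(E₃−E₄)/kT] = (1/3) × exp(−(-3.0ε)/(2.52ε)) = (1/3) × exp(1.1905) = 1.10.

1.10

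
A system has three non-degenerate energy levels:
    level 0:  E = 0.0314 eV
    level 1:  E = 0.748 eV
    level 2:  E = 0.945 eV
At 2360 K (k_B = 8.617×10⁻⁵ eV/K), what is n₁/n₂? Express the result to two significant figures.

2.6

k_BT = 8.617×10⁻⁵ × 2360 K = 0.2034 eV.
n₁/n₂ = exp[−(E₁−E₂)/kT] = exp(−(-0.197 eV)/(0.2034 eV)) = exp(0.9685) = 2.6.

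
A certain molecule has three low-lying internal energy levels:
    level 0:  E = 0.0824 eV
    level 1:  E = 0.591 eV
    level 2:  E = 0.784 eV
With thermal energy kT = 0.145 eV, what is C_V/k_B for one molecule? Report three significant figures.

Eᵢ/kT = 0.56828, 4.0759, 5.4069.
Z = Σ e^(−Eᵢ/kT) = e^(−0.56828) + e^(−4.0759) + e^(−5.4069) = 0.56650 + 0.016977 + 0.0044855 = 0.58796.
⟨E⟩ = 0.10244 eV, ⟨E²⟩ = 0.021316 eV².
C_V/k_B = (⟨E²⟩ − ⟨E⟩²)/(kT)² = (0.021316 − 0.010494)/0.021025 = 0.515.

0.515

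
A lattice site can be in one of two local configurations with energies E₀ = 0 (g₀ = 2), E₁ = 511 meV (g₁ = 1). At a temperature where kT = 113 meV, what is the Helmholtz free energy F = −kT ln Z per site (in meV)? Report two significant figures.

-79 meV

Eᵢ/kT = 0, 4.522.
Z = Σ gᵢe^(−Eᵢ/kT) = 2·e^(−0) + 1·e^(−4.522) = 2.000 + 0.01087 = 2.011.
F = −kT ln Z = −113 × ln(2.011) = −113 × 0.6986 = -79 meV.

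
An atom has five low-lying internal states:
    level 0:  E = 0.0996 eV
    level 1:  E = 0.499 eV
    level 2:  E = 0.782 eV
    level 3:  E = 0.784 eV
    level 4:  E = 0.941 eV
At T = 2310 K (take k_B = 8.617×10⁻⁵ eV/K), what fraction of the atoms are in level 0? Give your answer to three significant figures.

0.824

k_BT = 8.617×10⁻⁵ × 2310 K = 0.19905 eV.
Eᵢ/kT = 0.50038, 2.5069, 3.9287, 3.9387, 4.7275.
Z = Σ e^(−Eᵢ/kT) = e^(−0.50038) + e^(−2.5069) + e^(−3.9287) + e^(−3.9387) + e^(−4.7275) = 0.60630 + 0.081521 + 0.019669 + 0.019474 + 0.0088486 = 0.73581.
P₀ = e^(−E₀/kT) / Z = 0.60630/0.73581 = 0.824.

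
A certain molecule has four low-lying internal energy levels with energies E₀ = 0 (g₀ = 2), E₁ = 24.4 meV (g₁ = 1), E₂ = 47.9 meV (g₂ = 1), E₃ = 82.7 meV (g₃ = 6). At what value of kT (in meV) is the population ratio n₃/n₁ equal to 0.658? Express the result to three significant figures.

26.4 meV

n₃/n₁ = (g₃/g₁) exp[−(E₃−E₁)/kT] = 0.658.
⇒ (E₃−E₁)/kT = ln((6/1)/0.658) = ln(9.1185) = 2.2103.
kT = 58.3 meV / 2.2103 = 26.4 meV.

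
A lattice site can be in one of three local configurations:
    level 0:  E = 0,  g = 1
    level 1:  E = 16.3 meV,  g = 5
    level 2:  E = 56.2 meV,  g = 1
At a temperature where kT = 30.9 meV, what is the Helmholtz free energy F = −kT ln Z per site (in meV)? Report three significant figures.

-43.7 meV

Eᵢ/kT = 0, 0.52751, 1.8188.
Z = Σ gᵢe^(−Eᵢ/kT) = 1·e^(−0) + 5·e^(−0.52751) + 1·e^(−1.8188) = 1.0000 + 2.9504 + 0.16222 = 4.1126.
F = −kT ln Z = −30.9 × ln(4.1126) = −30.9 × 1.4141 = -43.7 meV.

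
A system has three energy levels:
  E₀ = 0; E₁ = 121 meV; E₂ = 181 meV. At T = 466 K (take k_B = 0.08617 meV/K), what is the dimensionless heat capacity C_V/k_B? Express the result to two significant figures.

k_BT = 0.08617 × 466 K = 40.16 meV.
Eᵢ/kT = 0, 3.013, 4.507.
Z = Σ e^(−Eᵢ/kT) = e^(−0) + e^(−3.013) + e^(−4.507) = 1.000 + 0.04914 + 0.01103 = 1.060.
⟨E⟩ = 7.493 meV, ⟨E²⟩ = 1020 meV².
C_V/k_B = (⟨E²⟩ − ⟨E⟩²)/(kT)² = (1020 − 56.15)/1613 = 0.60.

0.60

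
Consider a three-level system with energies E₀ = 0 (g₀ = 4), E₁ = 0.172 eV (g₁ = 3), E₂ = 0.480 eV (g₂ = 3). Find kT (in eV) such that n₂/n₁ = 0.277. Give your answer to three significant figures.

n₂/n₁ = (g₂/g₁) exp[−(E₂−E₁)/kT] = 0.277.
⇒ (E₂−E₁)/kT = ln((3/3)/0.277) = ln(3.6101) = 1.2837.
kT = 0.308 eV / 1.2837 = 0.240 eV.

0.240 eV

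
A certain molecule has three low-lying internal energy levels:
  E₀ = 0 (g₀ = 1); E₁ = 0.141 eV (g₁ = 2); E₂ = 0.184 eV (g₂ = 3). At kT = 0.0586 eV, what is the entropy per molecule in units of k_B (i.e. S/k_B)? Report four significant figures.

Eᵢ/kT = 0, 2.40614, 3.13993.
Z = Σ gᵢe^(−Eᵢ/kT) = 1·e^(−0) + 2·e^(−2.40614) + 3·e^(−3.13993) = 1.00000 + 0.180325 + 0.129857 = 1.31018.
⟨E⟩ = Σ EᵢPᵢ = 0.0376433 eV.
S/k_B = ln Z + ⟨E⟩/kT = ln(1.31018) + 0.0376433/0.0586 = 0.270165 + 0.642377 = 0.9125.

0.9125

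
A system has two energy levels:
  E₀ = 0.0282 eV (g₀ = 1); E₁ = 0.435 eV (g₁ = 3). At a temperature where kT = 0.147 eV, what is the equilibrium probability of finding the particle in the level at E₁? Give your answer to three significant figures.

Eᵢ/kT = 0.19184, 2.9592.
Z = Σ gᵢe^(−Eᵢ/kT) = 1·e^(−0.19184) + 3·e^(−2.9592) = 0.82544 + 0.15558 = 0.98102.
P₁ = g₁ e^(−E₁/kT) / Z = 0.15558/0.98102 = 0.159.

0.159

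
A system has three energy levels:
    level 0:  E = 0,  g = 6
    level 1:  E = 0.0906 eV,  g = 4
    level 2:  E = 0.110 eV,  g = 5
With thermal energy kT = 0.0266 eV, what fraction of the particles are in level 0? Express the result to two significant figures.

0.97

Eᵢ/kT = 0, 3.406, 4.135.
Z = Σ gᵢe^(−Eᵢ/kT) = 6·e^(−0) + 4·e^(−3.406) + 5·e^(−4.135) = 6.000 + 0.1327 + 0.08001 = 6.213.
P₀ = g₀ e^(−E₀/kT) / Z = 6.000/6.213 = 0.97.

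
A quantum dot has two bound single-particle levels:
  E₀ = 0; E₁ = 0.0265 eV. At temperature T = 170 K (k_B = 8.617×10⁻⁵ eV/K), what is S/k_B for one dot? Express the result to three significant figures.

0.406

k_BT = 8.617×10⁻⁵ × 170 K = 0.014649 eV.
Eᵢ/kT = 0, 1.8090.
Z = Σ e^(−Eᵢ/kT) = e^(−0) + e^(−1.8090) = 1.0000 + 0.16382 = 1.1638.
⟨E⟩ = Σ EᵢPᵢ = 0.0037302 eV.
S/k_B = ln Z + ⟨E⟩/kT = ln(1.1638) + 0.0037302/0.014649 = 0.15169 + 0.25464 = 0.406.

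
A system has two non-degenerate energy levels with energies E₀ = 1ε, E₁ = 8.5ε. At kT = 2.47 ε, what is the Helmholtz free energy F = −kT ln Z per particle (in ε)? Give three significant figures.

Eᵢ/kT = 0.40486, 3.4413.
Z = Σ e^(−Eᵢ/kT) = e^(−0.40486) + e^(−3.4413) = 0.66707 + 0.032023 = 0.69909.
F = −kT ln Z = −2.47 × ln(0.69909) = −2.47 × -0.35798 = 0.884 ε.

0.884 ε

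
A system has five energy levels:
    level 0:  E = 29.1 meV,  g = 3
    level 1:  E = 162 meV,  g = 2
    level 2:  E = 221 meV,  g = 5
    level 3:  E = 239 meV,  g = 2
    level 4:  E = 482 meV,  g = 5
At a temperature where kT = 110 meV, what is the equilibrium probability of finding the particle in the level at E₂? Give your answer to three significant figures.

Eᵢ/kT = 0.26455, 1.4727, 2.0091, 2.1727, 4.3818.
Z = Σ gᵢe^(−Eᵢ/kT) = 3·e^(−0.26455) + 2·e^(−1.4727) + 5·e^(−2.0091) + 2·e^(−2.1727) + 5·e^(−4.3818) = 2.3027 + 0.45861 + 0.67055 + 0.22774 + 0.062514 = 3.7221.
P₂ = g₂ e^(−E₂/kT) / Z = 0.67055/3.7221 = 0.180.

0.180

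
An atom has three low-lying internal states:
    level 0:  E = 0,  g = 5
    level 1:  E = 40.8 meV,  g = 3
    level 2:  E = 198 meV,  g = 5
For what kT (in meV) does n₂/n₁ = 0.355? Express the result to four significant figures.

n₂/n₁ = (g₂/g₁) exp[−(E₂−E₁)/kT] = 0.355.
⇒ (E₂−E₁)/kT = ln((5/3)/0.355) = ln(4.69484) = 1.54646.
kT = 157.2 meV / 1.54646 = 101.7 meV.

101.7 meV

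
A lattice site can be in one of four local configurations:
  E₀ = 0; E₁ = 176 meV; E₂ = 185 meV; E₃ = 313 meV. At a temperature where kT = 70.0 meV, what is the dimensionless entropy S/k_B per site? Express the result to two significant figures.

0.53

Eᵢ/kT = 0, 2.514, 2.643, 4.471.
Z = Σ e^(−Eᵢ/kT) = e^(−0) + e^(−2.514) + e^(−2.643) + e^(−4.471) = 1.000 + 0.08094 + 0.07115 + 0.01144 = 1.164.
⟨E⟩ = Σ EᵢPᵢ = 26.62 meV.
S/k_B = ln Z + ⟨E⟩/kT = ln(1.164) + 26.62/70.0 = 0.1519 + 0.3803 = 0.53.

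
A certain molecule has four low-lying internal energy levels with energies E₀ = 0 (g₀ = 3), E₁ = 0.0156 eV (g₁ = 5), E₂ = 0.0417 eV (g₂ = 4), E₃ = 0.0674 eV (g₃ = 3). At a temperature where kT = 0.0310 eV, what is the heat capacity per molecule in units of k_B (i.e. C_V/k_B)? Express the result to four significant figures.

0.3308

Eᵢ/kT = 0, 0.503226, 1.34516, 2.17419.
Z = Σ gᵢe^(−Eᵢ/kT) = 3·e^(−0) + 5·e^(−0.503226) + 4·e^(−1.34516) + 3·e^(−2.17419) = 3.00000 + 3.02289 + 1.04199 + 0.341101 = 7.40598.
⟨E⟩ = 0.0153387 eV, ⟨E²⟩ = 0.000553215 eV².
C_V/k_B = (⟨E²⟩ − ⟨E⟩²)/(kT)² = (0.000553215 − 0.000235276)/0.000961000 = 0.3308.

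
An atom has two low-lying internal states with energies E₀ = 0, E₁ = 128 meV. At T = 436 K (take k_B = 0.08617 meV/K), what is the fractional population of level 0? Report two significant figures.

k_BT = 0.08617 × 436 K = 37.57 meV.
Eᵢ/kT = 0, 3.407.
Z = Σ e^(−Eᵢ/kT) = e^(−0) + e^(−3.407) = 1.000 + 0.03314 = 1.033.
P₀ = e^(−E₀/kT) / Z = 1.000/1.033 = 0.97.

0.97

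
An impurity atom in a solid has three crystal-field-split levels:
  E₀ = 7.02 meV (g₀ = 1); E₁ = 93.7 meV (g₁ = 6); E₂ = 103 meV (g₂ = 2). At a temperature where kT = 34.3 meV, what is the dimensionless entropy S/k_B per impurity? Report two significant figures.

Eᵢ/kT = 0.2047, 2.732, 3.003.
Z = Σ gᵢe^(−Eᵢ/kT) = 1·e^(−0.2047) + 6·e^(−2.732) + 2·e^(−3.003) = 0.8149 + 0.3905 + 0.09928 = 1.305.
⟨E⟩ = Σ EᵢPᵢ = 40.26 meV.
S/k_B = ln Z + ⟨E⟩/kT = ln(1.305) + 40.26/34.3 = 0.2662 + 1.174 = 1.4.

1.4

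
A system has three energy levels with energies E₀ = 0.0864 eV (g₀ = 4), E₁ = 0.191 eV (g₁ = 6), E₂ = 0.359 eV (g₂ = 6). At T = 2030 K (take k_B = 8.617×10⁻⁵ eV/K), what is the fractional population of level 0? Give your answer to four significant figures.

0.4672

k_BT = 8.617×10⁻⁵ × 2030 K = 0.174925 eV.
Eᵢ/kT = 0.493926, 1.09190, 2.05231.
Z = Σ gᵢe^(−Eᵢ/kT) = 4·e^(−0.493926) + 6·e^(−1.09190) + 6·e^(−2.05231) = 2.44090 + 2.01347 + 0.770627 = 5.22500.
P₀ = g₀ e^(−E₀/kT) / Z = 2.44090/5.22500 = 0.4672.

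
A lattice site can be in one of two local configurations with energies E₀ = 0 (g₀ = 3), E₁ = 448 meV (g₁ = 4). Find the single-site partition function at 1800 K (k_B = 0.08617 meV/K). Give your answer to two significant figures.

k_BT = 0.08617 × 1800 K = 155.1 meV.
Eᵢ/kT = 0, 2.888.
Z = Σ gᵢe^(−Eᵢ/kT) = 3·e^(−0) + 4·e^(−2.888) = 3.000 + 0.2227 = 3.223.

Z = 3.2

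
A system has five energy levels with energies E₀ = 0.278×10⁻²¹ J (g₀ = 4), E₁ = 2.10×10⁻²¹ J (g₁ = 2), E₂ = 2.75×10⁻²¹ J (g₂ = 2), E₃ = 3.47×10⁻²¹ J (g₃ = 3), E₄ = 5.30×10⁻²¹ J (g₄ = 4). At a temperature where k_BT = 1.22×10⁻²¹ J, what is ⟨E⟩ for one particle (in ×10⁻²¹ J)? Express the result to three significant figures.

0.778 ×10⁻²¹ J

Eᵢ/kT = 0.22787, 1.7213, 2.2541, 2.8443, 4.3443.
Z = Σ gᵢe^(−Eᵢ/kT) = 4·e^(−0.22787) + 2·e^(−1.7213) + 2·e^(−2.2541) + 3·e^(−2.8443) + 4·e^(−4.3443) = 3.1849 + 0.35767 + 0.20994 + 0.17452 + 0.051922 = 3.9790.
⟨E⟩ = Σ Eᵢ gᵢe^(−Eᵢ/kT) / Z = (0.278·3.1849 + 2.10·0.35767 + 2.75·0.20994 + 3.47·0.17452 + 5.30·0.051922) / 3.9790 = 0.778 ×10⁻²¹ J.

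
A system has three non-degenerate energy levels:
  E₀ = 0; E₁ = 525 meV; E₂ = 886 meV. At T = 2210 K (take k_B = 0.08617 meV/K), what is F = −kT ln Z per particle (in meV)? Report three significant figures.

k_BT = 0.08617 × 2210 K = 190.44 meV.
Eᵢ/kT = 0, 2.7568, 4.6524.
Z = Σ e^(−Eᵢ/kT) = e^(−0) + e^(−2.7568) + e^(−4.6524) = 1.0000 + 0.063495 + 0.0095387 = 1.0730.
F = −kT ln Z = −190.44 × ln(1.0730) = −190.44 × 0.070458 = -13.4 meV.

-13.4 meV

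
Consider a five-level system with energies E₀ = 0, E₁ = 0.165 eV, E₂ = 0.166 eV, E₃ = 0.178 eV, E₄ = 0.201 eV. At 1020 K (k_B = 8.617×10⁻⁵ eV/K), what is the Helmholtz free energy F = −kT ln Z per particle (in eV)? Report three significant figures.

k_BT = 8.617×10⁻⁵ × 1020 K = 0.087893 eV.
Eᵢ/kT = 0, 1.8773, 1.8887, 2.0252, 2.2869.
Z = Σ e^(−Eᵢ/kT) = e^(−0) + e^(−1.8773) + e^(−1.8887) + e^(−2.0252) + e^(−2.2869) = 1.0000 + 0.15300 + 0.15127 + 0.13197 + 0.10158 = 1.5378.
F = −kT ln Z = −0.087893 × ln(1.5378) = −0.087893 × 0.43035 = -0.0378 eV.

-0.0378 eV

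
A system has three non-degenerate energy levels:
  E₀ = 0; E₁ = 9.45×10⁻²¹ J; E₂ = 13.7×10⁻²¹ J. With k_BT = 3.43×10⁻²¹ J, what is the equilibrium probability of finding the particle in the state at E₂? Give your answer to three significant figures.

0.0170

Eᵢ/kT = 0, 2.7551, 3.9942.
Z = Σ e^(−Eᵢ/kT) = e^(−0) + e^(−2.7551) + e^(−3.9942) = 1.0000 + 0.063603 + 0.018422 = 1.0820.
P₂ = e^(−E₂/kT) / Z = 0.018422/1.0820 = 0.0170.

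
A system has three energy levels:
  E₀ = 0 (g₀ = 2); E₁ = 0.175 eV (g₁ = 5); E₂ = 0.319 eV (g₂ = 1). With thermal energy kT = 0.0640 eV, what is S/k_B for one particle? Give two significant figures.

Eᵢ/kT = 0, 2.734, 4.984.
Z = Σ gᵢe^(−Eᵢ/kT) = 2·e^(−0) + 5·e^(−2.734) + 1·e^(−4.984) = 2.000 + 0.3248 + 0.006847 = 2.332.
⟨E⟩ = Σ EᵢPᵢ = 0.02531 eV.
S/k_B = ln Z + ⟨E⟩/kT = ln(2.332) + 0.02531/0.0640 = 0.8467 + 0.3955 = 1.2.

1.2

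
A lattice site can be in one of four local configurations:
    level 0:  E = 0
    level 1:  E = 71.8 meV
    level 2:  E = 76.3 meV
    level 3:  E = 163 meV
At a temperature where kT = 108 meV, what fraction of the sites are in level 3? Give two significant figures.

Eᵢ/kT = 0, 0.6648, 0.7065, 1.509.
Z = Σ e^(−Eᵢ/kT) = e^(−0) + e^(−0.6648) + e^(−0.7065) + e^(−1.509) = 1.000 + 0.5144 + 0.4934 + 0.2211 = 2.229.
P₃ = e^(−E₃/kT) / Z = 0.2211/2.229 = 0.099.

0.099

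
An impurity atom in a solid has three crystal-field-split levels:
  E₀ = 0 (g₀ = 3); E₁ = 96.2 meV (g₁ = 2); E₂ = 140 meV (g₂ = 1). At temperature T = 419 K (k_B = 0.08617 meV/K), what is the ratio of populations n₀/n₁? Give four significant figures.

k_BT = 0.08617 × 419 K = 36.1052 meV.
n₀/n₁ = (g₀/g₁) exp[−(E₀−E₁)/kT] = (3/2) × exp(−(-96.2 meV)/(36.1052 meV)) = (3/2) × exp(2.66444) = 21.54.

21.54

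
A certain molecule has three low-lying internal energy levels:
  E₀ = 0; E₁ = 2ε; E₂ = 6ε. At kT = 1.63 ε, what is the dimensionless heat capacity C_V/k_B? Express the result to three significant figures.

Eᵢ/kT = 0, 1.2270, 3.6810.
Z = Σ e^(−Eᵢ/kT) = e^(−0) + e^(−1.2270) + e^(−3.6810) = 1.0000 + 0.29317 + 0.025198 = 1.3184.
⟨E⟩ = 0.55941 ε, ⟨E²⟩ = 1.5775 ε².
C_V/k_B = (⟨E²⟩ − ⟨E⟩²)/(kT)² = (1.5775 − 0.31294)/2.6569 = 0.476.

0.476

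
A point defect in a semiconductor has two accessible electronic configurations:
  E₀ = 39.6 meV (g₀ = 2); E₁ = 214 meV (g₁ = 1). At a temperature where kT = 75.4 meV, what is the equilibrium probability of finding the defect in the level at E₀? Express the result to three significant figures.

0.953

Eᵢ/kT = 0.52520, 2.8382.
Z = Σ gᵢe^(−Eᵢ/kT) = 2·e^(−0.52520) + 1·e^(−2.8382) = 1.1829 + 0.058531 = 1.2414.
P₀ = g₀ e^(−E₀/kT) / Z = 1.1829/1.2414 = 0.953.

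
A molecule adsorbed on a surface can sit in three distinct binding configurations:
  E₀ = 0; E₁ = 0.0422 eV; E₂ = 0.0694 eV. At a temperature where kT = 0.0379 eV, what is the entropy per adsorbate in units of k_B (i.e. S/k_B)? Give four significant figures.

0.8406

Eᵢ/kT = 0, 1.11346, 1.83113.
Z = Σ e^(−Eᵢ/kT) = e^(−0) + e^(−1.11346) + e^(−1.83113) = 1.00000 + 0.328421 + 0.160232 = 1.48865.
⟨E⟩ = Σ EᵢPᵢ = 0.0167799 eV.
S/k_B = ln Z + ⟨E⟩/kT = ln(1.48865) + 0.0167799/0.0379 = 0.397870 + 0.442741 = 0.8406.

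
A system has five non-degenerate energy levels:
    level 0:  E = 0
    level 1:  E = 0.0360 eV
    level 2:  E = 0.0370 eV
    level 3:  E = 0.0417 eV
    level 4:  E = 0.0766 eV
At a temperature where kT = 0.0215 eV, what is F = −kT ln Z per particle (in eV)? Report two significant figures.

Eᵢ/kT = 0, 1.674, 1.721, 1.940, 3.563.
Z = Σ e^(−Eᵢ/kT) = e^(−0) + e^(−1.674) + e^(−1.721) + e^(−1.940) + e^(−3.563) = 1.000 + 0.1875 + 0.1789 + 0.1437 + 0.02835 = 1.538.
F = −kT ln Z = −0.0215 × ln(1.538) = −0.0215 × 0.4305 = -0.0093 eV.

-0.0093 eV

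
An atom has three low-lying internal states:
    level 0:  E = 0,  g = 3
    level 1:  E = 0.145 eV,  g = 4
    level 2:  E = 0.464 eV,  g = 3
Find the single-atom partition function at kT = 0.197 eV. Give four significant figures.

Z = 5.201

Eᵢ/kT = 0, 0.736041, 2.35533.
Z = Σ gᵢe^(−Eᵢ/kT) = 3·e^(−0) + 4·e^(−0.736041) + 3·e^(−2.35533) = 3.00000 + 1.91603 + 0.284587 = 5.20062.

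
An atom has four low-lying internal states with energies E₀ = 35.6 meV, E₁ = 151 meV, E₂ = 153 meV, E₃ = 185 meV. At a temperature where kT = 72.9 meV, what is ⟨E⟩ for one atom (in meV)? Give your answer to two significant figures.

Eᵢ/kT = 0.4883, 2.071, 2.099, 2.538.
Z = Σ e^(−Eᵢ/kT) = e^(−0.4883) + e^(−2.071) + e^(−2.099) + e^(−2.538) = 0.6137 + 0.1261 + 0.1226 + 0.07902 = 0.9414.
⟨E⟩ = Σ Eᵢ e^(−Eᵢ/kT) / Z = (35.6·0.6137 + 151·0.1261 + 153·0.1226 + 185·0.07902) / 0.9414 = 79 meV.

79 meV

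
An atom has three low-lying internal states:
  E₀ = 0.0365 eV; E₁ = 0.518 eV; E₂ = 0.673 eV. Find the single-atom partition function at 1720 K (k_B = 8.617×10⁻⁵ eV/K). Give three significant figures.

k_BT = 8.617×10⁻⁵ × 1720 K = 0.14821 eV.
Eᵢ/kT = 0.24627, 3.4950, 4.5409.
Z = Σ e^(−Eᵢ/kT) = e^(−0.24627) + e^(−3.4950) + e^(−4.5409) = 0.78171 + 0.030349 + 0.010664 = 0.82272.

Z = 0.823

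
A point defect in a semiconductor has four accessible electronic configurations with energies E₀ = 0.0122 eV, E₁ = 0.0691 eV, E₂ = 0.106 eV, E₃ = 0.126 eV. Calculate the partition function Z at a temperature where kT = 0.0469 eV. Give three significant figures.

Eᵢ/kT = 0.26013, 1.4733, 2.2601, 2.6866.
Z = Σ e^(−Eᵢ/kT) = e^(−0.26013) + e^(−1.4733) + e^(−2.2601) + e^(−2.6866) = 0.77095 + 0.22917 + 0.10434 + 0.068112 = 1.1726.

Z = 1.17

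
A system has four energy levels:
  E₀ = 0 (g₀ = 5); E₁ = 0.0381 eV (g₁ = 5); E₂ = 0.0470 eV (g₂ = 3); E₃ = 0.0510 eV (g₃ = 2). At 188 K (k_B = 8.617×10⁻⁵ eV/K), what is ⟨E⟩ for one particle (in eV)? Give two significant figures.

0.0053 eV

k_BT = 8.617×10⁻⁵ × 188 K = 0.01620 eV.
Eᵢ/kT = 0, 2.352, 2.901, 3.148.
Z = Σ gᵢe^(−Eᵢ/kT) = 5·e^(−0) + 5·e^(−2.352) + 3·e^(−2.901) + 2·e^(−3.148) = 5.000 + 0.4759 + 0.1649 + 0.08588 = 5.727.
⟨E⟩ = Σ Eᵢ gᵢe^(−Eᵢ/kT) / Z = (0·5.000 + 0.0381·0.4759 + 0.0470·0.1649 + 0.0510·0.08588) / 5.727 = 0.0053 eV.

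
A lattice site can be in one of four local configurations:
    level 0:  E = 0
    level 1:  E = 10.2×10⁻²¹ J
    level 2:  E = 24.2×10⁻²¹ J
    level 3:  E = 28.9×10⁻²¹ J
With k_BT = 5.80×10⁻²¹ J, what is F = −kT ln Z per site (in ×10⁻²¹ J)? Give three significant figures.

-1.03 ×10⁻²¹ J

Eᵢ/kT = 0, 1.7586, 4.1724, 4.9828.
Z = Σ e^(−Eᵢ/kT) = e^(−0) + e^(−1.7586) + e^(−4.1724) + e^(−4.9828) = 1.0000 + 0.17229 + 0.015415 + 0.0068548 = 1.1946.
F = −kT ln Z = −5.80 × ln(1.1946) = −5.80 × 0.17781 = -1.03 ×10⁻²¹ J.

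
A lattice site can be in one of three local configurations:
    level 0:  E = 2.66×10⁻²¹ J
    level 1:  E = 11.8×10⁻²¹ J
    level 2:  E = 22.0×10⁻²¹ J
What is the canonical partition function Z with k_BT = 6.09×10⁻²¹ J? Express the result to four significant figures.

Z = 0.8171

Eᵢ/kT = 0.436782, 1.93760, 3.61248.
Z = Σ e^(−Eᵢ/kT) = e^(−0.436782) + e^(−1.93760) + e^(−3.61248) = 0.646112 + 0.144049 + 0.0269848 = 0.817146.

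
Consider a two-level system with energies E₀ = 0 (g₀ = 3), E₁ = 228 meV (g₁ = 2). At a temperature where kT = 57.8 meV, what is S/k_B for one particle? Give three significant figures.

Eᵢ/kT = 0, 3.9446.
Z = Σ gᵢe^(−Eᵢ/kT) = 3·e^(−0) + 2·e^(−3.9446) = 3.0000 + 0.038718 = 3.0387.
⟨E⟩ = Σ EᵢPᵢ = 2.9051 meV.
S/k_B = ln Z + ⟨E⟩/kT = ln(3.0387) + 2.9051/57.8 = 1.1114 + 0.050261 = 1.16.

1.16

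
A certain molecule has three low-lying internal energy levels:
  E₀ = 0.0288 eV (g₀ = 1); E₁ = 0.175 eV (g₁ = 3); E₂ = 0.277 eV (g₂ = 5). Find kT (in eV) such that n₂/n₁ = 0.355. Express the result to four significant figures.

n₂/n₁ = (g₂/g₁) exp[−(E₂−E₁)/kT] = 0.355.
⇒ (E₂−E₁)/kT = ln((5/3)/0.355) = ln(4.69484) = 1.54646.
kT = 0.102 eV / 1.54646 = 0.06596 eV.

0.06596 eV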